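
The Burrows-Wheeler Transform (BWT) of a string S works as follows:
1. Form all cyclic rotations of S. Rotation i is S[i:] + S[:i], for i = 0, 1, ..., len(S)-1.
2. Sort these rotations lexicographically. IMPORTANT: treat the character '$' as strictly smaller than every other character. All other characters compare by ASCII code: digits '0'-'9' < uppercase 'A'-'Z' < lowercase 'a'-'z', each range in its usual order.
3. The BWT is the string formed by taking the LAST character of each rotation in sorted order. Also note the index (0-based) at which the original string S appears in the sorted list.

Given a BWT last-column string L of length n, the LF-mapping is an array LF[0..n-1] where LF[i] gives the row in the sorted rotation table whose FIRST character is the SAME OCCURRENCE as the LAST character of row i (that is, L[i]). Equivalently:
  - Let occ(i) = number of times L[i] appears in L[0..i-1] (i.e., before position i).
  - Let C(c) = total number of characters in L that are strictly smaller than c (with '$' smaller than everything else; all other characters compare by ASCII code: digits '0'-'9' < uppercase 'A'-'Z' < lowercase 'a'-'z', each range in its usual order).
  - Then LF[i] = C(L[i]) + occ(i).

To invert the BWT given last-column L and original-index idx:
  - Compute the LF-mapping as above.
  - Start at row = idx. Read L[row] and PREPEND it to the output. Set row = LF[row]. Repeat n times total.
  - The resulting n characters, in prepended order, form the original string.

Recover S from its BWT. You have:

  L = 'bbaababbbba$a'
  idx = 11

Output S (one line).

Answer: bbabbaaaabbb$

Derivation:
LF mapping: 6 7 1 2 8 3 9 10 11 12 4 0 5
Walk LF starting at row 11, prepending L[row]:
  step 1: row=11, L[11]='$', prepend. Next row=LF[11]=0
  step 2: row=0, L[0]='b', prepend. Next row=LF[0]=6
  step 3: row=6, L[6]='b', prepend. Next row=LF[6]=9
  step 4: row=9, L[9]='b', prepend. Next row=LF[9]=12
  step 5: row=12, L[12]='a', prepend. Next row=LF[12]=5
  step 6: row=5, L[5]='a', prepend. Next row=LF[5]=3
  step 7: row=3, L[3]='a', prepend. Next row=LF[3]=2
  step 8: row=2, L[2]='a', prepend. Next row=LF[2]=1
  step 9: row=1, L[1]='b', prepend. Next row=LF[1]=7
  step 10: row=7, L[7]='b', prepend. Next row=LF[7]=10
  step 11: row=10, L[10]='a', prepend. Next row=LF[10]=4
  step 12: row=4, L[4]='b', prepend. Next row=LF[4]=8
  step 13: row=8, L[8]='b', prepend. Next row=LF[8]=11
Reversed output: bbabbaaaabbb$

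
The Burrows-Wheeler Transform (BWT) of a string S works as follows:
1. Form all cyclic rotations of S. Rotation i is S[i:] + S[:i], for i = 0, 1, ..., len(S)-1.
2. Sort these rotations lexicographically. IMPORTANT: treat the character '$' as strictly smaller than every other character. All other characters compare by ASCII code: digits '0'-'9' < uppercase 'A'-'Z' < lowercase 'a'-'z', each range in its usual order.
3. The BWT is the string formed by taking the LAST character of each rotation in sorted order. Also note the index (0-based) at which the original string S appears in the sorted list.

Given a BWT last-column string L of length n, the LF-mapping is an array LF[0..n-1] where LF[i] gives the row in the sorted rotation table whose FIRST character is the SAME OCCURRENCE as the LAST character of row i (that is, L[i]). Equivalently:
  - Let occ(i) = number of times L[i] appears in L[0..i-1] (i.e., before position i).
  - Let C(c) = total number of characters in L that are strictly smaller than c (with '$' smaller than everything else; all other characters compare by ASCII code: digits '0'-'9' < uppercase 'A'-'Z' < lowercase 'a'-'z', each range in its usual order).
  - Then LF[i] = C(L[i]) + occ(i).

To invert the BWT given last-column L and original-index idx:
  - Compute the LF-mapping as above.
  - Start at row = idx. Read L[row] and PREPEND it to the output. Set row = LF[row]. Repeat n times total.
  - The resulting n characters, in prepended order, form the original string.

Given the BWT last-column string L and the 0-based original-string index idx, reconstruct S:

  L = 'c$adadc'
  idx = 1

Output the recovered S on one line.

LF mapping: 3 0 1 5 2 6 4
Walk LF starting at row 1, prepending L[row]:
  step 1: row=1, L[1]='$', prepend. Next row=LF[1]=0
  step 2: row=0, L[0]='c', prepend. Next row=LF[0]=3
  step 3: row=3, L[3]='d', prepend. Next row=LF[3]=5
  step 4: row=5, L[5]='d', prepend. Next row=LF[5]=6
  step 5: row=6, L[6]='c', prepend. Next row=LF[6]=4
  step 6: row=4, L[4]='a', prepend. Next row=LF[4]=2
  step 7: row=2, L[2]='a', prepend. Next row=LF[2]=1
Reversed output: aacddc$

Answer: aacddc$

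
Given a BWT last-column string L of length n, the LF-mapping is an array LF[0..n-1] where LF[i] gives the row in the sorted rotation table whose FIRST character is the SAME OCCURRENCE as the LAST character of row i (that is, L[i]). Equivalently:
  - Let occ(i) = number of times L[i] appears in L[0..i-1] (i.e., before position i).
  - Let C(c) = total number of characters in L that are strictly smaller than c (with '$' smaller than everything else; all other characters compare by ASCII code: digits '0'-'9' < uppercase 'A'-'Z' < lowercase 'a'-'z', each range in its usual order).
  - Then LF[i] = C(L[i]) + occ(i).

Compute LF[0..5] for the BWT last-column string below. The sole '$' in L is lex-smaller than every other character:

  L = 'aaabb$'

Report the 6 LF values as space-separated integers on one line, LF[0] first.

Answer: 1 2 3 4 5 0

Derivation:
Char counts: '$':1, 'a':3, 'b':2
C (first-col start): C('$')=0, C('a')=1, C('b')=4
L[0]='a': occ=0, LF[0]=C('a')+0=1+0=1
L[1]='a': occ=1, LF[1]=C('a')+1=1+1=2
L[2]='a': occ=2, LF[2]=C('a')+2=1+2=3
L[3]='b': occ=0, LF[3]=C('b')+0=4+0=4
L[4]='b': occ=1, LF[4]=C('b')+1=4+1=5
L[5]='$': occ=0, LF[5]=C('$')+0=0+0=0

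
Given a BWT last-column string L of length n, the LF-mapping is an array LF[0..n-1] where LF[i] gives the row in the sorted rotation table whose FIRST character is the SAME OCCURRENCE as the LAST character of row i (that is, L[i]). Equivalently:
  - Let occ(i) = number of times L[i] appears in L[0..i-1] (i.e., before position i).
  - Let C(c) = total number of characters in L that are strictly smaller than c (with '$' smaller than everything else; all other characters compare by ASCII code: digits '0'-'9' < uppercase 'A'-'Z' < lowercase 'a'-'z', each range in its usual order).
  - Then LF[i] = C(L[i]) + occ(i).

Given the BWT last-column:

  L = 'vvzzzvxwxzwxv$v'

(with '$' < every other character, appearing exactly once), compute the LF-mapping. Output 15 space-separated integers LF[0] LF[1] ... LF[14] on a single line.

Answer: 1 2 11 12 13 3 8 6 9 14 7 10 4 0 5

Derivation:
Char counts: '$':1, 'v':5, 'w':2, 'x':3, 'z':4
C (first-col start): C('$')=0, C('v')=1, C('w')=6, C('x')=8, C('z')=11
L[0]='v': occ=0, LF[0]=C('v')+0=1+0=1
L[1]='v': occ=1, LF[1]=C('v')+1=1+1=2
L[2]='z': occ=0, LF[2]=C('z')+0=11+0=11
L[3]='z': occ=1, LF[3]=C('z')+1=11+1=12
L[4]='z': occ=2, LF[4]=C('z')+2=11+2=13
L[5]='v': occ=2, LF[5]=C('v')+2=1+2=3
L[6]='x': occ=0, LF[6]=C('x')+0=8+0=8
L[7]='w': occ=0, LF[7]=C('w')+0=6+0=6
L[8]='x': occ=1, LF[8]=C('x')+1=8+1=9
L[9]='z': occ=3, LF[9]=C('z')+3=11+3=14
L[10]='w': occ=1, LF[10]=C('w')+1=6+1=7
L[11]='x': occ=2, LF[11]=C('x')+2=8+2=10
L[12]='v': occ=3, LF[12]=C('v')+3=1+3=4
L[13]='$': occ=0, LF[13]=C('$')+0=0+0=0
L[14]='v': occ=4, LF[14]=C('v')+4=1+4=5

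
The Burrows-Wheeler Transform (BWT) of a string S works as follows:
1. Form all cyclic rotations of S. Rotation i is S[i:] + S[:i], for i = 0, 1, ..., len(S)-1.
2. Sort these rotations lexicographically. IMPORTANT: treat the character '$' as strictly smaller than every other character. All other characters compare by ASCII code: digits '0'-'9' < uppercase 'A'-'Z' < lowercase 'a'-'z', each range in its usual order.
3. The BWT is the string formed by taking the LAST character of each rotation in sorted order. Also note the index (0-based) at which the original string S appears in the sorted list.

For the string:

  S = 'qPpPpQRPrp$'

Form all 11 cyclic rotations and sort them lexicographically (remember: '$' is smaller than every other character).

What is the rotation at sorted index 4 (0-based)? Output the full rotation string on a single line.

All 11 rotations (rotation i = S[i:]+S[:i]):
  rot[0] = qPpPpQRPrp$
  rot[1] = PpPpQRPrp$q
  rot[2] = pPpQRPrp$qP
  rot[3] = PpQRPrp$qPp
  rot[4] = pQRPrp$qPpP
  rot[5] = QRPrp$qPpPp
  rot[6] = RPrp$qPpPpQ
  rot[7] = Prp$qPpPpQR
  rot[8] = rp$qPpPpQRP
  rot[9] = p$qPpPpQRPr
  rot[10] = $qPpPpQRPrp
Sorted (with $ < everything):
  sorted[0] = $qPpPpQRPrp
  sorted[1] = PpPpQRPrp$q
  sorted[2] = PpQRPrp$qPp
  sorted[3] = Prp$qPpPpQR
  sorted[4] = QRPrp$qPpPp
  sorted[5] = RPrp$qPpPpQ
  sorted[6] = p$qPpPpQRPr
  sorted[7] = pPpQRPrp$qP
  sorted[8] = pQRPrp$qPpP
  sorted[9] = qPpPpQRPrp$
  sorted[10] = rp$qPpPpQRP
sorted[4] = QRPrp$qPpPp

Answer: QRPrp$qPpPp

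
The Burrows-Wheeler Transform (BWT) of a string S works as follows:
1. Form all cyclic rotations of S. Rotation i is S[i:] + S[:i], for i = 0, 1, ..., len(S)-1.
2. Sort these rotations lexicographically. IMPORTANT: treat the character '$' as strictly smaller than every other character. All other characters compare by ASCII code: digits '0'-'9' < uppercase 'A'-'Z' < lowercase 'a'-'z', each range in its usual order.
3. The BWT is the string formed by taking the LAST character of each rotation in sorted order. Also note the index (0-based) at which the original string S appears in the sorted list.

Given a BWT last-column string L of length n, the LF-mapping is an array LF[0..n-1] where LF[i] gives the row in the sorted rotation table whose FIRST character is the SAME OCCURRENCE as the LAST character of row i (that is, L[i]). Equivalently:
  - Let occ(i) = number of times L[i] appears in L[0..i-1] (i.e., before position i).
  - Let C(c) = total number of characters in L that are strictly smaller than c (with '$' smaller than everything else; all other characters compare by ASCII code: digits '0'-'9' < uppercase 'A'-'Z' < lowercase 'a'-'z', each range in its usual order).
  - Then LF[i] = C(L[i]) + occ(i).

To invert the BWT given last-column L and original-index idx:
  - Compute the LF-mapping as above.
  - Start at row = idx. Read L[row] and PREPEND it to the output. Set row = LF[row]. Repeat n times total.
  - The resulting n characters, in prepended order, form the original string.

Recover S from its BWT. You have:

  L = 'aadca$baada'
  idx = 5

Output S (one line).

LF mapping: 1 2 9 8 3 0 7 4 5 10 6
Walk LF starting at row 5, prepending L[row]:
  step 1: row=5, L[5]='$', prepend. Next row=LF[5]=0
  step 2: row=0, L[0]='a', prepend. Next row=LF[0]=1
  step 3: row=1, L[1]='a', prepend. Next row=LF[1]=2
  step 4: row=2, L[2]='d', prepend. Next row=LF[2]=9
  step 5: row=9, L[9]='d', prepend. Next row=LF[9]=10
  step 6: row=10, L[10]='a', prepend. Next row=LF[10]=6
  step 7: row=6, L[6]='b', prepend. Next row=LF[6]=7
  step 8: row=7, L[7]='a', prepend. Next row=LF[7]=4
  step 9: row=4, L[4]='a', prepend. Next row=LF[4]=3
  step 10: row=3, L[3]='c', prepend. Next row=LF[3]=8
  step 11: row=8, L[8]='a', prepend. Next row=LF[8]=5
Reversed output: acaabaddaa$

Answer: acaabaddaa$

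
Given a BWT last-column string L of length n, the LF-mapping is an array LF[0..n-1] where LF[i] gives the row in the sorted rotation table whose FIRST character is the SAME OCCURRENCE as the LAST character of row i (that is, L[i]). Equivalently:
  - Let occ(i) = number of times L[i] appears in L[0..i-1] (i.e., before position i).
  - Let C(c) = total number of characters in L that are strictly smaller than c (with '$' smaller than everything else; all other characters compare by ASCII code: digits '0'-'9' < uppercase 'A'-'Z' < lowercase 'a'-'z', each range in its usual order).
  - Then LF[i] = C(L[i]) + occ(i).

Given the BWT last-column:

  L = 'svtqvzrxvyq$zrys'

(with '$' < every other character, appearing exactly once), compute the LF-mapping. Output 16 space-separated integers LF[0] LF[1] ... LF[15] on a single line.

Char counts: '$':1, 'q':2, 'r':2, 's':2, 't':1, 'v':3, 'x':1, 'y':2, 'z':2
C (first-col start): C('$')=0, C('q')=1, C('r')=3, C('s')=5, C('t')=7, C('v')=8, C('x')=11, C('y')=12, C('z')=14
L[0]='s': occ=0, LF[0]=C('s')+0=5+0=5
L[1]='v': occ=0, LF[1]=C('v')+0=8+0=8
L[2]='t': occ=0, LF[2]=C('t')+0=7+0=7
L[3]='q': occ=0, LF[3]=C('q')+0=1+0=1
L[4]='v': occ=1, LF[4]=C('v')+1=8+1=9
L[5]='z': occ=0, LF[5]=C('z')+0=14+0=14
L[6]='r': occ=0, LF[6]=C('r')+0=3+0=3
L[7]='x': occ=0, LF[7]=C('x')+0=11+0=11
L[8]='v': occ=2, LF[8]=C('v')+2=8+2=10
L[9]='y': occ=0, LF[9]=C('y')+0=12+0=12
L[10]='q': occ=1, LF[10]=C('q')+1=1+1=2
L[11]='$': occ=0, LF[11]=C('$')+0=0+0=0
L[12]='z': occ=1, LF[12]=C('z')+1=14+1=15
L[13]='r': occ=1, LF[13]=C('r')+1=3+1=4
L[14]='y': occ=1, LF[14]=C('y')+1=12+1=13
L[15]='s': occ=1, LF[15]=C('s')+1=5+1=6

Answer: 5 8 7 1 9 14 3 11 10 12 2 0 15 4 13 6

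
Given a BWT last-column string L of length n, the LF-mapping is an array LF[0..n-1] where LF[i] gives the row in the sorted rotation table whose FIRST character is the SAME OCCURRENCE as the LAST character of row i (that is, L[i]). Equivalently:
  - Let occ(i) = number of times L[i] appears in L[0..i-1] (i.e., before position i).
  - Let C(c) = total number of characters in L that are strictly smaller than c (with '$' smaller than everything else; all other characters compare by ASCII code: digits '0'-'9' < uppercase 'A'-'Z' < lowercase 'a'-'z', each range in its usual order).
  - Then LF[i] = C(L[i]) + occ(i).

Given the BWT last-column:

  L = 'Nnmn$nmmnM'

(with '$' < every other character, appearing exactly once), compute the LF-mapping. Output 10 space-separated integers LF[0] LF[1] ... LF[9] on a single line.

Char counts: '$':1, 'M':1, 'N':1, 'm':3, 'n':4
C (first-col start): C('$')=0, C('M')=1, C('N')=2, C('m')=3, C('n')=6
L[0]='N': occ=0, LF[0]=C('N')+0=2+0=2
L[1]='n': occ=0, LF[1]=C('n')+0=6+0=6
L[2]='m': occ=0, LF[2]=C('m')+0=3+0=3
L[3]='n': occ=1, LF[3]=C('n')+1=6+1=7
L[4]='$': occ=0, LF[4]=C('$')+0=0+0=0
L[5]='n': occ=2, LF[5]=C('n')+2=6+2=8
L[6]='m': occ=1, LF[6]=C('m')+1=3+1=4
L[7]='m': occ=2, LF[7]=C('m')+2=3+2=5
L[8]='n': occ=3, LF[8]=C('n')+3=6+3=9
L[9]='M': occ=0, LF[9]=C('M')+0=1+0=1

Answer: 2 6 3 7 0 8 4 5 9 1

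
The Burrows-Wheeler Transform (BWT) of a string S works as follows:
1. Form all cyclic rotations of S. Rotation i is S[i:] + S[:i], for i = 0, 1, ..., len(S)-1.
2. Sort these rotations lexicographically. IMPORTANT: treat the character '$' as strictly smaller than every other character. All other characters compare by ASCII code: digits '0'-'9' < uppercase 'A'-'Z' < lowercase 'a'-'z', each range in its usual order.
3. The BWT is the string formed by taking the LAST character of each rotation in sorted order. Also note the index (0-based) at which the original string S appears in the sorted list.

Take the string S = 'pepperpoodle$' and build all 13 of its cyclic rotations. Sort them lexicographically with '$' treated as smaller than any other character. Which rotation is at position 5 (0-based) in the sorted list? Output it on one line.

All 13 rotations (rotation i = S[i:]+S[:i]):
  rot[0] = pepperpoodle$
  rot[1] = epperpoodle$p
  rot[2] = pperpoodle$pe
  rot[3] = perpoodle$pep
  rot[4] = erpoodle$pepp
  rot[5] = rpoodle$peppe
  rot[6] = poodle$pepper
  rot[7] = oodle$pepperp
  rot[8] = odle$pepperpo
  rot[9] = dle$pepperpoo
  rot[10] = le$pepperpood
  rot[11] = e$pepperpoodl
  rot[12] = $pepperpoodle
Sorted (with $ < everything):
  sorted[0] = $pepperpoodle
  sorted[1] = dle$pepperpoo
  sorted[2] = e$pepperpoodl
  sorted[3] = epperpoodle$p
  sorted[4] = erpoodle$pepp
  sorted[5] = le$pepperpood
  sorted[6] = odle$pepperpo
  sorted[7] = oodle$pepperp
  sorted[8] = pepperpoodle$
  sorted[9] = perpoodle$pep
  sorted[10] = poodle$pepper
  sorted[11] = pperpoodle$pe
  sorted[12] = rpoodle$peppe
sorted[5] = le$pepperpood

Answer: le$pepperpood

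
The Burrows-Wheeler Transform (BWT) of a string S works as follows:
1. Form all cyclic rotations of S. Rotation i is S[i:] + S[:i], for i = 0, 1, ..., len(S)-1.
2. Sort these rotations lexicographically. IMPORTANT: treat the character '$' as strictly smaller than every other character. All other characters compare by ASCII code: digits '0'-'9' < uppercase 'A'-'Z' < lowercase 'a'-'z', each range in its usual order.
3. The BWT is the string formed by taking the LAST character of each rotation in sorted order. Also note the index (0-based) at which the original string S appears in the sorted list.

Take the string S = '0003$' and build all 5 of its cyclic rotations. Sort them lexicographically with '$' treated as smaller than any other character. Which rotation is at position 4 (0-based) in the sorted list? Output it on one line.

Answer: 3$000

Derivation:
All 5 rotations (rotation i = S[i:]+S[:i]):
  rot[0] = 0003$
  rot[1] = 003$0
  rot[2] = 03$00
  rot[3] = 3$000
  rot[4] = $0003
Sorted (with $ < everything):
  sorted[0] = $0003
  sorted[1] = 0003$
  sorted[2] = 003$0
  sorted[3] = 03$00
  sorted[4] = 3$000
sorted[4] = 3$000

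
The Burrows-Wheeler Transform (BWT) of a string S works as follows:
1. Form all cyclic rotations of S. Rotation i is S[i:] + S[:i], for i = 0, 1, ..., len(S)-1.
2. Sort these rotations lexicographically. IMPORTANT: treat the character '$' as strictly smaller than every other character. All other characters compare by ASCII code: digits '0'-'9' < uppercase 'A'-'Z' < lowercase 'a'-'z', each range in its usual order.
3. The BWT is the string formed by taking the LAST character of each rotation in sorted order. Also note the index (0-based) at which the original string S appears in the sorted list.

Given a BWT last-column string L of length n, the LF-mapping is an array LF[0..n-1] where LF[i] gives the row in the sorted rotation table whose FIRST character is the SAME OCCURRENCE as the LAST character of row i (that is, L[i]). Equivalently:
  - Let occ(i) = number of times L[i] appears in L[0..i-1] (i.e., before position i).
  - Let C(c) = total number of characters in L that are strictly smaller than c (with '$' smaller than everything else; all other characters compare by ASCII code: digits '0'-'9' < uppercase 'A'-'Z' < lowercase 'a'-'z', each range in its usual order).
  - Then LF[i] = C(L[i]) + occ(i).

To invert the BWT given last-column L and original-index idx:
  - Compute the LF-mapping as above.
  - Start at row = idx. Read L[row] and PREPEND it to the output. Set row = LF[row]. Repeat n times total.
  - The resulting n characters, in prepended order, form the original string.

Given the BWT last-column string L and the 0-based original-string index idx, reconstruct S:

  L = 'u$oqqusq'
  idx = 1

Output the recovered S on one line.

LF mapping: 6 0 1 2 3 7 5 4
Walk LF starting at row 1, prepending L[row]:
  step 1: row=1, L[1]='$', prepend. Next row=LF[1]=0
  step 2: row=0, L[0]='u', prepend. Next row=LF[0]=6
  step 3: row=6, L[6]='s', prepend. Next row=LF[6]=5
  step 4: row=5, L[5]='u', prepend. Next row=LF[5]=7
  step 5: row=7, L[7]='q', prepend. Next row=LF[7]=4
  step 6: row=4, L[4]='q', prepend. Next row=LF[4]=3
  step 7: row=3, L[3]='q', prepend. Next row=LF[3]=2
  step 8: row=2, L[2]='o', prepend. Next row=LF[2]=1
Reversed output: oqqqusu$

Answer: oqqqusu$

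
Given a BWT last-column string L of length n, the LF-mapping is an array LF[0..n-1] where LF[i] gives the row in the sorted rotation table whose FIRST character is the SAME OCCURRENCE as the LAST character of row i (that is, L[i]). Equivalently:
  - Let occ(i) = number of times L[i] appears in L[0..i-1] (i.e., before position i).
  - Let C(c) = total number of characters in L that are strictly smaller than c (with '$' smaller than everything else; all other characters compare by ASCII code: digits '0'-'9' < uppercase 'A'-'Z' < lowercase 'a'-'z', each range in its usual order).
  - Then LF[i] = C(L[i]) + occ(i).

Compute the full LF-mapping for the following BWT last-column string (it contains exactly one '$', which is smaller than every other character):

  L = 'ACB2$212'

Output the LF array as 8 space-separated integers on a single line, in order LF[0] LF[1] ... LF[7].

Char counts: '$':1, '1':1, '2':3, 'A':1, 'B':1, 'C':1
C (first-col start): C('$')=0, C('1')=1, C('2')=2, C('A')=5, C('B')=6, C('C')=7
L[0]='A': occ=0, LF[0]=C('A')+0=5+0=5
L[1]='C': occ=0, LF[1]=C('C')+0=7+0=7
L[2]='B': occ=0, LF[2]=C('B')+0=6+0=6
L[3]='2': occ=0, LF[3]=C('2')+0=2+0=2
L[4]='$': occ=0, LF[4]=C('$')+0=0+0=0
L[5]='2': occ=1, LF[5]=C('2')+1=2+1=3
L[6]='1': occ=0, LF[6]=C('1')+0=1+0=1
L[7]='2': occ=2, LF[7]=C('2')+2=2+2=4

Answer: 5 7 6 2 0 3 1 4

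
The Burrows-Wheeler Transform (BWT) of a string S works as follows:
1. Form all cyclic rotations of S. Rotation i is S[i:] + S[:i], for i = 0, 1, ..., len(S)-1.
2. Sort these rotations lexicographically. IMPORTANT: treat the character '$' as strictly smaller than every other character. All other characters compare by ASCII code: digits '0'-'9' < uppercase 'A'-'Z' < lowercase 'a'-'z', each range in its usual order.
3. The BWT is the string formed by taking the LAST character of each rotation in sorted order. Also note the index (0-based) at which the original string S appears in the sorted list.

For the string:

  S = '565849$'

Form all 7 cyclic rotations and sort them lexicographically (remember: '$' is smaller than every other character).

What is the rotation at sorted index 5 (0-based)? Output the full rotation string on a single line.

Answer: 849$565

Derivation:
All 7 rotations (rotation i = S[i:]+S[:i]):
  rot[0] = 565849$
  rot[1] = 65849$5
  rot[2] = 5849$56
  rot[3] = 849$565
  rot[4] = 49$5658
  rot[5] = 9$56584
  rot[6] = $565849
Sorted (with $ < everything):
  sorted[0] = $565849
  sorted[1] = 49$5658
  sorted[2] = 565849$
  sorted[3] = 5849$56
  sorted[4] = 65849$5
  sorted[5] = 849$565
  sorted[6] = 9$56584
sorted[5] = 849$565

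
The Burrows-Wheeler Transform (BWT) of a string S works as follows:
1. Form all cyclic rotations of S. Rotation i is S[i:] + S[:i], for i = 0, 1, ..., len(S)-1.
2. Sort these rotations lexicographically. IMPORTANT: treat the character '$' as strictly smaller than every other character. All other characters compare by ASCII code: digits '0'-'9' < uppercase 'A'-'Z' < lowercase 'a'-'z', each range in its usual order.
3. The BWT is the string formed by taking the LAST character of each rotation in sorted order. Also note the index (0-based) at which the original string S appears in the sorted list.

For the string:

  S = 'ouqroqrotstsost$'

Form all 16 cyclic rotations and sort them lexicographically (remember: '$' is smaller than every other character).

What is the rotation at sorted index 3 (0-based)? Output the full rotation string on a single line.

Answer: otstsost$ouqroqr

Derivation:
All 16 rotations (rotation i = S[i:]+S[:i]):
  rot[0] = ouqroqrotstsost$
  rot[1] = uqroqrotstsost$o
  rot[2] = qroqrotstsost$ou
  rot[3] = roqrotstsost$ouq
  rot[4] = oqrotstsost$ouqr
  rot[5] = qrotstsost$ouqro
  rot[6] = rotstsost$ouqroq
  rot[7] = otstsost$ouqroqr
  rot[8] = tstsost$ouqroqro
  rot[9] = stsost$ouqroqrot
  rot[10] = tsost$ouqroqrots
  rot[11] = sost$ouqroqrotst
  rot[12] = ost$ouqroqrotsts
  rot[13] = st$ouqroqrotstso
  rot[14] = t$ouqroqrotstsos
  rot[15] = $ouqroqrotstsost
Sorted (with $ < everything):
  sorted[0] = $ouqroqrotstsost
  sorted[1] = oqrotstsost$ouqr
  sorted[2] = ost$ouqroqrotsts
  sorted[3] = otstsost$ouqroqr
  sorted[4] = ouqroqrotstsost$
  sorted[5] = qroqrotstsost$ou
  sorted[6] = qrotstsost$ouqro
  sorted[7] = roqrotstsost$ouq
  sorted[8] = rotstsost$ouqroq
  sorted[9] = sost$ouqroqrotst
  sorted[10] = st$ouqroqrotstso
  sorted[11] = stsost$ouqroqrot
  sorted[12] = t$ouqroqrotstsos
  sorted[13] = tsost$ouqroqrots
  sorted[14] = tstsost$ouqroqro
  sorted[15] = uqroqrotstsost$o
sorted[3] = otstsost$ouqroqr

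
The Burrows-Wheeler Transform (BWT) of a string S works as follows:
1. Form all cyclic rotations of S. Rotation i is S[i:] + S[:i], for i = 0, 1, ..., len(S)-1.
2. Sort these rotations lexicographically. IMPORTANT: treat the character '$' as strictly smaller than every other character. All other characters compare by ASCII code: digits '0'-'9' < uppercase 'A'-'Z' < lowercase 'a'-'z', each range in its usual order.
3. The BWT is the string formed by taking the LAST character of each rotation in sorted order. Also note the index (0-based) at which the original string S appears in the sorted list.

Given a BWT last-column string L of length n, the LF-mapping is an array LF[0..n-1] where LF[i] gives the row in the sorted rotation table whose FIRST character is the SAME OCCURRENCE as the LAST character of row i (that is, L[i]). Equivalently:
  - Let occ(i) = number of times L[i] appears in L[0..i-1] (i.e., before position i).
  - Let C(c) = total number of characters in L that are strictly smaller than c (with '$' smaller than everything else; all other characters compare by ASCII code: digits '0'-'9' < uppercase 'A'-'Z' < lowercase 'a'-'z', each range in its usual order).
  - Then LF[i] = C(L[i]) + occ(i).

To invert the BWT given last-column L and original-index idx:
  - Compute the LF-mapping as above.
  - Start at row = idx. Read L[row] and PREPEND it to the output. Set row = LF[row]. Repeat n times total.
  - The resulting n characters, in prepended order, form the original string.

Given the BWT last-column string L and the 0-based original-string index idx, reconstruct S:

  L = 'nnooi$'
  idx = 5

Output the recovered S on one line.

Answer: onion$

Derivation:
LF mapping: 2 3 4 5 1 0
Walk LF starting at row 5, prepending L[row]:
  step 1: row=5, L[5]='$', prepend. Next row=LF[5]=0
  step 2: row=0, L[0]='n', prepend. Next row=LF[0]=2
  step 3: row=2, L[2]='o', prepend. Next row=LF[2]=4
  step 4: row=4, L[4]='i', prepend. Next row=LF[4]=1
  step 5: row=1, L[1]='n', prepend. Next row=LF[1]=3
  step 6: row=3, L[3]='o', prepend. Next row=LF[3]=5
Reversed output: onion$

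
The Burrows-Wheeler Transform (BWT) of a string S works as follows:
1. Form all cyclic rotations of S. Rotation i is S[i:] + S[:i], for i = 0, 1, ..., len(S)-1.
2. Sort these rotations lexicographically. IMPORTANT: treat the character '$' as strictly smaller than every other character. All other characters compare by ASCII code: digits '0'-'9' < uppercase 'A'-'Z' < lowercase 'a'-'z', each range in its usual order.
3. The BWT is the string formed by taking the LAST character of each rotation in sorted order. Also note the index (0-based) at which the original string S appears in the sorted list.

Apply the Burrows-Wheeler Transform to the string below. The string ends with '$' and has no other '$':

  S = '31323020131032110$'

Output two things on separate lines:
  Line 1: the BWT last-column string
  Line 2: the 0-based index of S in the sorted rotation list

All 18 rotations (rotation i = S[i:]+S[:i]):
  rot[0] = 31323020131032110$
  rot[1] = 1323020131032110$3
  rot[2] = 323020131032110$31
  rot[3] = 23020131032110$313
  rot[4] = 3020131032110$3132
  rot[5] = 020131032110$31323
  rot[6] = 20131032110$313230
  rot[7] = 0131032110$3132302
  rot[8] = 131032110$31323020
  rot[9] = 31032110$313230201
  rot[10] = 1032110$3132302013
  rot[11] = 032110$31323020131
  rot[12] = 32110$313230201310
  rot[13] = 2110$3132302013103
  rot[14] = 110$31323020131032
  rot[15] = 10$313230201310321
  rot[16] = 0$3132302013103211
  rot[17] = $31323020131032110
Sorted (with $ < everything):
  sorted[0] = $31323020131032110  (last char: '0')
  sorted[1] = 0$3132302013103211  (last char: '1')
  sorted[2] = 0131032110$3132302  (last char: '2')
  sorted[3] = 020131032110$31323  (last char: '3')
  sorted[4] = 032110$31323020131  (last char: '1')
  sorted[5] = 10$313230201310321  (last char: '1')
  sorted[6] = 1032110$3132302013  (last char: '3')
  sorted[7] = 110$31323020131032  (last char: '2')
  sorted[8] = 131032110$31323020  (last char: '0')
  sorted[9] = 1323020131032110$3  (last char: '3')
  sorted[10] = 20131032110$313230  (last char: '0')
  sorted[11] = 2110$3132302013103  (last char: '3')
  sorted[12] = 23020131032110$313  (last char: '3')
  sorted[13] = 3020131032110$3132  (last char: '2')
  sorted[14] = 31032110$313230201  (last char: '1')
  sorted[15] = 31323020131032110$  (last char: '$')
  sorted[16] = 32110$313230201310  (last char: '0')
  sorted[17] = 323020131032110$31  (last char: '1')
Last column: 012311320303321$01
Original string S is at sorted index 15

Answer: 012311320303321$01
15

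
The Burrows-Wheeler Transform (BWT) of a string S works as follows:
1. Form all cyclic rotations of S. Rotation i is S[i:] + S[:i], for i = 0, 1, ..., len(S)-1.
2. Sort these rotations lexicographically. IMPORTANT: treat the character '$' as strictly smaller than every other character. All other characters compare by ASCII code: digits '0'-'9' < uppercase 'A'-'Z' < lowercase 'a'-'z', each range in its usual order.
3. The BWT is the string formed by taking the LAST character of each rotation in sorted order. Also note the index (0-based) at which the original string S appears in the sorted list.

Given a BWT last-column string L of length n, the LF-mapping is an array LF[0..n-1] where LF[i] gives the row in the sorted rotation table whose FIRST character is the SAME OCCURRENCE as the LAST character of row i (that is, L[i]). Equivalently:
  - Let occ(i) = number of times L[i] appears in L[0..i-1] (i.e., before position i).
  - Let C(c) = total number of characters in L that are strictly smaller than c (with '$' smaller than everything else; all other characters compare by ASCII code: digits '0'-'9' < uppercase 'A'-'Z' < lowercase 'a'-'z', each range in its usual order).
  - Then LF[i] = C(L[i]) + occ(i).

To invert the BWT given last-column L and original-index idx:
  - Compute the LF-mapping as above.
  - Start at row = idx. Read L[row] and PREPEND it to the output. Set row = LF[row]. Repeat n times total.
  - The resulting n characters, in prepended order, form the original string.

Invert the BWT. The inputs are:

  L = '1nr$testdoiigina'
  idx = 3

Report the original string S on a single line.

LF mapping: 1 9 12 0 14 4 13 15 3 11 6 7 5 8 10 2
Walk LF starting at row 3, prepending L[row]:
  step 1: row=3, L[3]='$', prepend. Next row=LF[3]=0
  step 2: row=0, L[0]='1', prepend. Next row=LF[0]=1
  step 3: row=1, L[1]='n', prepend. Next row=LF[1]=9
  step 4: row=9, L[9]='o', prepend. Next row=LF[9]=11
  step 5: row=11, L[11]='i', prepend. Next row=LF[11]=7
  step 6: row=7, L[7]='t', prepend. Next row=LF[7]=15
  step 7: row=15, L[15]='a', prepend. Next row=LF[15]=2
  step 8: row=2, L[2]='r', prepend. Next row=LF[2]=12
  step 9: row=12, L[12]='g', prepend. Next row=LF[12]=5
  step 10: row=5, L[5]='e', prepend. Next row=LF[5]=4
  step 11: row=4, L[4]='t', prepend. Next row=LF[4]=14
  step 12: row=14, L[14]='n', prepend. Next row=LF[14]=10
  step 13: row=10, L[10]='i', prepend. Next row=LF[10]=6
  step 14: row=6, L[6]='s', prepend. Next row=LF[6]=13
  step 15: row=13, L[13]='i', prepend. Next row=LF[13]=8
  step 16: row=8, L[8]='d', prepend. Next row=LF[8]=3
Reversed output: disintegration1$

Answer: disintegration1$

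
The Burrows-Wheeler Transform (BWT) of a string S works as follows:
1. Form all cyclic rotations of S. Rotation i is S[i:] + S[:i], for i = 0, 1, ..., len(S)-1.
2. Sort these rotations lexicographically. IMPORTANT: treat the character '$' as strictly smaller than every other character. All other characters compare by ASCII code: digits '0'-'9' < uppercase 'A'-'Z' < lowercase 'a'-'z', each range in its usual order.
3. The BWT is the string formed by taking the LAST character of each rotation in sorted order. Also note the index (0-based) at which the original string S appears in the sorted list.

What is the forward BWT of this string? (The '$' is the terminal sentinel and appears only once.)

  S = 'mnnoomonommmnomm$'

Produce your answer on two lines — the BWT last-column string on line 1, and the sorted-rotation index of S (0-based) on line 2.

All 17 rotations (rotation i = S[i:]+S[:i]):
  rot[0] = mnnoomonommmnomm$
  rot[1] = nnoomonommmnomm$m
  rot[2] = noomonommmnomm$mn
  rot[3] = oomonommmnomm$mnn
  rot[4] = omonommmnomm$mnno
  rot[5] = monommmnomm$mnnoo
  rot[6] = onommmnomm$mnnoom
  rot[7] = nommmnomm$mnnoomo
  rot[8] = ommmnomm$mnnoomon
  rot[9] = mmmnomm$mnnoomono
  rot[10] = mmnomm$mnnoomonom
  rot[11] = mnomm$mnnoomonomm
  rot[12] = nomm$mnnoomonommm
  rot[13] = omm$mnnoomonommmn
  rot[14] = mm$mnnoomonommmno
  rot[15] = m$mnnoomonommmnom
  rot[16] = $mnnoomonommmnomm
Sorted (with $ < everything):
  sorted[0] = $mnnoomonommmnomm  (last char: 'm')
  sorted[1] = m$mnnoomonommmnom  (last char: 'm')
  sorted[2] = mm$mnnoomonommmno  (last char: 'o')
  sorted[3] = mmmnomm$mnnoomono  (last char: 'o')
  sorted[4] = mmnomm$mnnoomonom  (last char: 'm')
  sorted[5] = mnnoomonommmnomm$  (last char: '$')
  sorted[6] = mnomm$mnnoomonomm  (last char: 'm')
  sorted[7] = monommmnomm$mnnoo  (last char: 'o')
  sorted[8] = nnoomonommmnomm$m  (last char: 'm')
  sorted[9] = nomm$mnnoomonommm  (last char: 'm')
  sorted[10] = nommmnomm$mnnoomo  (last char: 'o')
  sorted[11] = noomonommmnomm$mn  (last char: 'n')
  sorted[12] = omm$mnnoomonommmn  (last char: 'n')
  sorted[13] = ommmnomm$mnnoomon  (last char: 'n')
  sorted[14] = omonommmnomm$mnno  (last char: 'o')
  sorted[15] = onommmnomm$mnnoom  (last char: 'm')
  sorted[16] = oomonommmnomm$mnn  (last char: 'n')
Last column: mmoom$mommonnnomn
Original string S is at sorted index 5

Answer: mmoom$mommonnnomn
5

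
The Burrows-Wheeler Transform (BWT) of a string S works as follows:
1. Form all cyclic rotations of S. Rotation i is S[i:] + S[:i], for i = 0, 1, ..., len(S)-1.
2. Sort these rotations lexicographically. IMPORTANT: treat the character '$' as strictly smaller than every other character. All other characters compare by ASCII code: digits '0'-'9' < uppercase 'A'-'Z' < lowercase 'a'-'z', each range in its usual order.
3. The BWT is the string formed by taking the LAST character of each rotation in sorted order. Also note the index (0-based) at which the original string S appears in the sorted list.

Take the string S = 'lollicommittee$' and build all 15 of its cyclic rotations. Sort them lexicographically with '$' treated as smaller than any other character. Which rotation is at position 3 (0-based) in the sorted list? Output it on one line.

All 15 rotations (rotation i = S[i:]+S[:i]):
  rot[0] = lollicommittee$
  rot[1] = ollicommittee$l
  rot[2] = llicommittee$lo
  rot[3] = licommittee$lol
  rot[4] = icommittee$loll
  rot[5] = committee$lolli
  rot[6] = ommittee$lollic
  rot[7] = mmittee$lollico
  rot[8] = mittee$lollicom
  rot[9] = ittee$lollicomm
  rot[10] = ttee$lollicommi
  rot[11] = tee$lollicommit
  rot[12] = ee$lollicommitt
  rot[13] = e$lollicommitte
  rot[14] = $lollicommittee
Sorted (with $ < everything):
  sorted[0] = $lollicommittee
  sorted[1] = committee$lolli
  sorted[2] = e$lollicommitte
  sorted[3] = ee$lollicommitt
  sorted[4] = icommittee$loll
  sorted[5] = ittee$lollicomm
  sorted[6] = licommittee$lol
  sorted[7] = llicommittee$lo
  sorted[8] = lollicommittee$
  sorted[9] = mittee$lollicom
  sorted[10] = mmittee$lollico
  sorted[11] = ollicommittee$l
  sorted[12] = ommittee$lollic
  sorted[13] = tee$lollicommit
  sorted[14] = ttee$lollicommi
sorted[3] = ee$lollicommitt

Answer: ee$lollicommitt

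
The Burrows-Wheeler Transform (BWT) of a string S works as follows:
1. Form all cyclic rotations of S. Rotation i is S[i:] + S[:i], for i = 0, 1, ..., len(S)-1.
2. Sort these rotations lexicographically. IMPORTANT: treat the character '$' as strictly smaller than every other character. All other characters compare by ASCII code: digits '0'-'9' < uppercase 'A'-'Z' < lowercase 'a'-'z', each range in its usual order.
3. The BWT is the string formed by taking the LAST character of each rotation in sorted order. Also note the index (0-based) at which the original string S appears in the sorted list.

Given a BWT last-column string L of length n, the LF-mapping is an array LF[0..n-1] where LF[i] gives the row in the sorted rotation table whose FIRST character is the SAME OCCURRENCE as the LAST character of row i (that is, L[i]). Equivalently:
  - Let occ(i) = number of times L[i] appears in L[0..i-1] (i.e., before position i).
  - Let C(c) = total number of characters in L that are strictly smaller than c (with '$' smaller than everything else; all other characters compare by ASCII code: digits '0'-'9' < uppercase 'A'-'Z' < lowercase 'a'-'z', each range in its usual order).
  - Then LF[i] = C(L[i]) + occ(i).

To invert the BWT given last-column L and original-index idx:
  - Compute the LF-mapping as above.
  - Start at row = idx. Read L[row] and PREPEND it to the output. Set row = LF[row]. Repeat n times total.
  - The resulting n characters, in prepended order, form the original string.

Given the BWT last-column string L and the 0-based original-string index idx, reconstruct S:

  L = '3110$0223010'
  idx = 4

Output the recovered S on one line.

Answer: 03210100213$

Derivation:
LF mapping: 10 5 6 1 0 2 8 9 11 3 7 4
Walk LF starting at row 4, prepending L[row]:
  step 1: row=4, L[4]='$', prepend. Next row=LF[4]=0
  step 2: row=0, L[0]='3', prepend. Next row=LF[0]=10
  step 3: row=10, L[10]='1', prepend. Next row=LF[10]=7
  step 4: row=7, L[7]='2', prepend. Next row=LF[7]=9
  step 5: row=9, L[9]='0', prepend. Next row=LF[9]=3
  step 6: row=3, L[3]='0', prepend. Next row=LF[3]=1
  step 7: row=1, L[1]='1', prepend. Next row=LF[1]=5
  step 8: row=5, L[5]='0', prepend. Next row=LF[5]=2
  step 9: row=2, L[2]='1', prepend. Next row=LF[2]=6
  step 10: row=6, L[6]='2', prepend. Next row=LF[6]=8
  step 11: row=8, L[8]='3', prepend. Next row=LF[8]=11
  step 12: row=11, L[11]='0', prepend. Next row=LF[11]=4
Reversed output: 03210100213$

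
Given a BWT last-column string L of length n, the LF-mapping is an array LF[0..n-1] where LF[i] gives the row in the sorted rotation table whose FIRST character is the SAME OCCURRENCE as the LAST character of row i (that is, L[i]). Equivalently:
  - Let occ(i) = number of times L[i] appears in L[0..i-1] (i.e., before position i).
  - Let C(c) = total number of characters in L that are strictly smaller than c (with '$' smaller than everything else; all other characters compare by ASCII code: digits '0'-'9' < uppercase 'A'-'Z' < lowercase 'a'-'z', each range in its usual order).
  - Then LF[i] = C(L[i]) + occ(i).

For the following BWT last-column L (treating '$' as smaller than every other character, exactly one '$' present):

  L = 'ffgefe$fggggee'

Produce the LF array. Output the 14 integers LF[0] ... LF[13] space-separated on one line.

Answer: 5 6 9 1 7 2 0 8 10 11 12 13 3 4

Derivation:
Char counts: '$':1, 'e':4, 'f':4, 'g':5
C (first-col start): C('$')=0, C('e')=1, C('f')=5, C('g')=9
L[0]='f': occ=0, LF[0]=C('f')+0=5+0=5
L[1]='f': occ=1, LF[1]=C('f')+1=5+1=6
L[2]='g': occ=0, LF[2]=C('g')+0=9+0=9
L[3]='e': occ=0, LF[3]=C('e')+0=1+0=1
L[4]='f': occ=2, LF[4]=C('f')+2=5+2=7
L[5]='e': occ=1, LF[5]=C('e')+1=1+1=2
L[6]='$': occ=0, LF[6]=C('$')+0=0+0=0
L[7]='f': occ=3, LF[7]=C('f')+3=5+3=8
L[8]='g': occ=1, LF[8]=C('g')+1=9+1=10
L[9]='g': occ=2, LF[9]=C('g')+2=9+2=11
L[10]='g': occ=3, LF[10]=C('g')+3=9+3=12
L[11]='g': occ=4, LF[11]=C('g')+4=9+4=13
L[12]='e': occ=2, LF[12]=C('e')+2=1+2=3
L[13]='e': occ=3, LF[13]=C('e')+3=1+3=4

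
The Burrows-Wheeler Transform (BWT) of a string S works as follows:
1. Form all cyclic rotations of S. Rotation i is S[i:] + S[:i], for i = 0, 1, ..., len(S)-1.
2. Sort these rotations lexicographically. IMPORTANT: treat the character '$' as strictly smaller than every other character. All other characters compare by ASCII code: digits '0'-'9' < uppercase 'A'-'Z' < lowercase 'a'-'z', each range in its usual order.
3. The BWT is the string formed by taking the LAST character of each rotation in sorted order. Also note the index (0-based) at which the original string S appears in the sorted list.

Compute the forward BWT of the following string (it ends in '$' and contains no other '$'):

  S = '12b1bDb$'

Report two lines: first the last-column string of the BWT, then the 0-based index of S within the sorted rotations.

All 8 rotations (rotation i = S[i:]+S[:i]):
  rot[0] = 12b1bDb$
  rot[1] = 2b1bDb$1
  rot[2] = b1bDb$12
  rot[3] = 1bDb$12b
  rot[4] = bDb$12b1
  rot[5] = Db$12b1b
  rot[6] = b$12b1bD
  rot[7] = $12b1bDb
Sorted (with $ < everything):
  sorted[0] = $12b1bDb  (last char: 'b')
  sorted[1] = 12b1bDb$  (last char: '$')
  sorted[2] = 1bDb$12b  (last char: 'b')
  sorted[3] = 2b1bDb$1  (last char: '1')
  sorted[4] = Db$12b1b  (last char: 'b')
  sorted[5] = b$12b1bD  (last char: 'D')
  sorted[6] = b1bDb$12  (last char: '2')
  sorted[7] = bDb$12b1  (last char: '1')
Last column: b$b1bD21
Original string S is at sorted index 1

Answer: b$b1bD21
1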